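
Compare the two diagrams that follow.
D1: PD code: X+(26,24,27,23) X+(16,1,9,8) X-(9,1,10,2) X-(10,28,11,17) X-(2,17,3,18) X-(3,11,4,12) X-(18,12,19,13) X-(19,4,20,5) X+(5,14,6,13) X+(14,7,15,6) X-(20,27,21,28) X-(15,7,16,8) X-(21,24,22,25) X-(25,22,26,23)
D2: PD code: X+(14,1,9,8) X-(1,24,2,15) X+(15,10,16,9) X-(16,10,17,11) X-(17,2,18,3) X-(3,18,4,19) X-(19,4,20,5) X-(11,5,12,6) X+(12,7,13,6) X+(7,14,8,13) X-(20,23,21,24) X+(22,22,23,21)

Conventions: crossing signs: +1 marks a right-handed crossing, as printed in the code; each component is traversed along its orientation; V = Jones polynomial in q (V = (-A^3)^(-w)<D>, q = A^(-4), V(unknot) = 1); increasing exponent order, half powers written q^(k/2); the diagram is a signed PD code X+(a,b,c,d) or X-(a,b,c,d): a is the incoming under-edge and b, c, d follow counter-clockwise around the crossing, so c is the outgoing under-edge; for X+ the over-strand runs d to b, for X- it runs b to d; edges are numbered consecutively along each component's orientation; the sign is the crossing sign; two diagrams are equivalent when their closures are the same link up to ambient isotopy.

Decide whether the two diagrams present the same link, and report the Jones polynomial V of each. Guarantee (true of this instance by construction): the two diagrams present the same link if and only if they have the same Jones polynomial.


same link: no
V(D1) = q^-5 + 2q^-3 + q^-1  [14 crossings, <D> = A^-14 + 2A^-6 + A^2, w = -6]
V(D2) = q^-5 - q^-4 + 2q^-3 - q^-2 + 2q^-1 + q  [12 crossings, <D> = A^-10 + 2A^-2 - A^2 + 2A^6 - A^10 + A^14, w = -2]
insight: 2 values of V(q) split the 2 diagrams


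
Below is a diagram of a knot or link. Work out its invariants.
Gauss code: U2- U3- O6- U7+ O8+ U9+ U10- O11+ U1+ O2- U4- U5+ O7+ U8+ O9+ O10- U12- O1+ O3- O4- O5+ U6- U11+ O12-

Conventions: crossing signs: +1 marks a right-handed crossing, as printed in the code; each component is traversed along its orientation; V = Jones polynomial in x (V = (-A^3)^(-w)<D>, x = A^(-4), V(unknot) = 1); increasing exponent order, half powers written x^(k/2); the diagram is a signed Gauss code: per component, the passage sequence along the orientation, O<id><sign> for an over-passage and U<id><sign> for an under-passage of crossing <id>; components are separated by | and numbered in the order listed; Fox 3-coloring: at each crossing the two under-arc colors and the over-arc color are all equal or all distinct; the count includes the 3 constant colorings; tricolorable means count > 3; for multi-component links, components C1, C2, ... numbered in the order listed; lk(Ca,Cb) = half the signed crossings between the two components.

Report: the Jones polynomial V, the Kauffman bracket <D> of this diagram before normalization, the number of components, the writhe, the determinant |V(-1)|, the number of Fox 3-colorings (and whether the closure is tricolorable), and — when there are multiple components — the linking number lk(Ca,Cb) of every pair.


Jones polynomial: V(x) = -x^-3 + 2x^-2 - 2x^-1 + 3 - 2x + 2x^2 - x^3
<D> = -A^-12 + 2A^-8 - 2A^-4 + 3 - 2A^4 + 2A^8 - A^12; writhe 0
components 1, writhe 0 (12 crossings)
3-colorings: 3 of 3^12, det 13 — not tricolorable
note: w = 0 (over 12 crossings) is diagram-only; (-A^3)^(0) removes it from V


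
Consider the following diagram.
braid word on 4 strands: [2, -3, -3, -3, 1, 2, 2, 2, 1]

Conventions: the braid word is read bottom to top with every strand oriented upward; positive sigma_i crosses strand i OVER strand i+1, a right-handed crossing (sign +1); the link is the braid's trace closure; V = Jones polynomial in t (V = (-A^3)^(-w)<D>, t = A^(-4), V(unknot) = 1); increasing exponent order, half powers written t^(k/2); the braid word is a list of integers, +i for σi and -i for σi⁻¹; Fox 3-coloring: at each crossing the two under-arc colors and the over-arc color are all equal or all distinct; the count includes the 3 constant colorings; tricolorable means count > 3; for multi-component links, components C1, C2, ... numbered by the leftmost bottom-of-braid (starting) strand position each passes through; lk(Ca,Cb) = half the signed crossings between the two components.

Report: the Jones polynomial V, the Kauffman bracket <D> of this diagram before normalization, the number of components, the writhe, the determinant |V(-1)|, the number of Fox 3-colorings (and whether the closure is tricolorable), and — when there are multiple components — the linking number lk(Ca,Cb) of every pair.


Jones polynomial: V(t) = -t^-2 + t^-1 - 1 + 3t - 2t^2 + 3t^3 - 2t^4 + t^5 - t^6
<D> = A^-15 - A^-11 + 2A^-7 - 3A^-3 + 2A - 3A^5 + A^9 - A^13 + A^17; writhe +3
components 1, writhe +3 (9 crossings)
3-colorings: 9 of 3^9, det 15 — tricolorable
note: V spans 8 powers of t: at least 8 crossings in any diagram


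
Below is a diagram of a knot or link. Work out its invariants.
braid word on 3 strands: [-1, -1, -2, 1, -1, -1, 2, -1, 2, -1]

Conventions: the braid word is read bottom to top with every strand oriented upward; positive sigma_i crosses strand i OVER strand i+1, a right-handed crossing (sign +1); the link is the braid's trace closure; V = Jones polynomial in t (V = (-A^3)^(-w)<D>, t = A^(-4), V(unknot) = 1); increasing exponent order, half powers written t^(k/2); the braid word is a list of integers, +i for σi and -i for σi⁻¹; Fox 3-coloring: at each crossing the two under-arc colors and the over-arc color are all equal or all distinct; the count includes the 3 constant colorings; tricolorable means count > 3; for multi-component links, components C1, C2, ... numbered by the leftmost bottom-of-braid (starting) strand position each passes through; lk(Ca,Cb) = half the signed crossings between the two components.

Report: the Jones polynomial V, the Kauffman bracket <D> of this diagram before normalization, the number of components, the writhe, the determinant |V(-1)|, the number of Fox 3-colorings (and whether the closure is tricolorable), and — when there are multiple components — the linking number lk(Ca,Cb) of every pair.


V = t^-5 + 2t^-3 + t^-1
<D> = A^-8 + 2 + A^8 (w = -4)
3 components over 10 crossings, w = -4
lk(C1,C2): -1
lk(C1,C3) = 0
linking number lk(C2,C3) = -1
3 Fox colorings among 3^10, |V(-1)| = 4: not tricolorable
why: the span of V is 4, within the link bound 10 + 3 - 1


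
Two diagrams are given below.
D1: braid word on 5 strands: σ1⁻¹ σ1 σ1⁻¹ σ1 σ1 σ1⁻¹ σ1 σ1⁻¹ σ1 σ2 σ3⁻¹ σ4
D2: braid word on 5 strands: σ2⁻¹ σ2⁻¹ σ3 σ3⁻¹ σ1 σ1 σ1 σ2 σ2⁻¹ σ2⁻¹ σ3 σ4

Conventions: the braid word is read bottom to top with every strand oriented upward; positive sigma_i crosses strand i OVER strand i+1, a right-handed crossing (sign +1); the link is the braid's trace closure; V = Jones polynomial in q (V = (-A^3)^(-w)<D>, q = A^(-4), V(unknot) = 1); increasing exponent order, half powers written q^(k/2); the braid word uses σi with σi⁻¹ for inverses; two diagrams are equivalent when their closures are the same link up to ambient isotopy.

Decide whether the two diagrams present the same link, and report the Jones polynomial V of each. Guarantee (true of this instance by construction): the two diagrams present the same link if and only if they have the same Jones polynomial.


equivalent: no
D1 (bracket A^6; 12 crossings at w = +2): V = 1
D2 (bracket -A^-6 + A^-2 - A^2 + 3A^6 - A^10 + A^14 - A^18; 12 crossings at w = +2): V = -q^-3 + q^-2 - q^-1 + 3 - q + q^2 - q^3
key observation: 2 values of V(q) split the 2 diagrams


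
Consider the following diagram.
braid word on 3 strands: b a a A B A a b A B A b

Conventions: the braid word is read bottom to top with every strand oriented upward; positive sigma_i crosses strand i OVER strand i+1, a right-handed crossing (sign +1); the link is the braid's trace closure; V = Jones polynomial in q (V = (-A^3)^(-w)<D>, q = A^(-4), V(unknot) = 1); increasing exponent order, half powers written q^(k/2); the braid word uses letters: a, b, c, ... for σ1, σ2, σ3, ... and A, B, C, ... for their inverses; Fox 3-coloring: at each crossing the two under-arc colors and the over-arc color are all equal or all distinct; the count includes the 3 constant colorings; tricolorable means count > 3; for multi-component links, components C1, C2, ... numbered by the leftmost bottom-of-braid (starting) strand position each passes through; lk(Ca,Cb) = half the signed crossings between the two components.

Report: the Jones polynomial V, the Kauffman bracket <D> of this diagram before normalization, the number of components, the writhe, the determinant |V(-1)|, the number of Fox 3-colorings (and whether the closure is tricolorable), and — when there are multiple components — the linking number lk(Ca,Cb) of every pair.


Jones polynomial: V(q) = 1
<D> = 1; writhe 0
components 1, writhe 0 (12 crossings)
3-colorings: 3 of 3^12, det 1 — not tricolorable
note: free reduction leaves σ1⁻¹ σ2 of the original 12 letters


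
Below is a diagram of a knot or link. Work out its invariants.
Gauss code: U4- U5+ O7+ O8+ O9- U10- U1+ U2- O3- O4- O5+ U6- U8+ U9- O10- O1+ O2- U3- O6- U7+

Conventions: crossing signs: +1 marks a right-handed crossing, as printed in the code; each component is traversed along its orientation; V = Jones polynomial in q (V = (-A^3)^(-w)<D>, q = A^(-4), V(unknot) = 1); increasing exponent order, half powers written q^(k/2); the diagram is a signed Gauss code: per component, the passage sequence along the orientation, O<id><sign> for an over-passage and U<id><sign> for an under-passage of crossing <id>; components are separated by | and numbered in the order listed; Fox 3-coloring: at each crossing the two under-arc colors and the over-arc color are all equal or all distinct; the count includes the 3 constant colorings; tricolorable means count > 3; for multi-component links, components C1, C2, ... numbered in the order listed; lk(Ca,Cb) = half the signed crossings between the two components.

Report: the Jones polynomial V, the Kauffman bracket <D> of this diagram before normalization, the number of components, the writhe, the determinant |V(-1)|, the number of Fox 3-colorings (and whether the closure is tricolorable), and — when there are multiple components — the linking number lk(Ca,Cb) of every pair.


Jones polynomial: V(q) = -q^-4 + q^-3 + q^-1
<D> = A^-2 + A^6 - A^10; writhe -2
components 1, writhe -2 (10 crossings)
3-colorings: 9 of 3^10, det 3 — tricolorable
note: det 3 = |V(-1)|; divisible by 3, so tricolorable


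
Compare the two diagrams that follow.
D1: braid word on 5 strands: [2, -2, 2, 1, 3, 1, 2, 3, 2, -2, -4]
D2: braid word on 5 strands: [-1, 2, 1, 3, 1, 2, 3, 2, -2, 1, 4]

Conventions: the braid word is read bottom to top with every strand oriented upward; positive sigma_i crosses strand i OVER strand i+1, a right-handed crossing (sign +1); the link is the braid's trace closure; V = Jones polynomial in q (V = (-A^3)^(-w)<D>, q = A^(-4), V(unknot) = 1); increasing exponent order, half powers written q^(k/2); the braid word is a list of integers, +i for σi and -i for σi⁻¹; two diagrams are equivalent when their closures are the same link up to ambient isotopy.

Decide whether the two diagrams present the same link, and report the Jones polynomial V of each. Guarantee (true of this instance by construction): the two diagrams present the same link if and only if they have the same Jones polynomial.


equivalent: yes
V(D1) = -q^(3/2) - 2q^(7/2) + q^(9/2) - q^(11/2) + q^(13/2)  (w +5, c 11, <D> = -A^-11 + A^-7 - A^-3 + 2A + A^9)
D2 (bracket -A^-5 + A^-1 - A^3 + 2A^7 + A^15; 11 crossings at w = +7): V = -q^(3/2) - 2q^(7/2) + q^(9/2) - q^(11/2) + q^(13/2)
why: all 2 diagrams share one V(q), hence one class


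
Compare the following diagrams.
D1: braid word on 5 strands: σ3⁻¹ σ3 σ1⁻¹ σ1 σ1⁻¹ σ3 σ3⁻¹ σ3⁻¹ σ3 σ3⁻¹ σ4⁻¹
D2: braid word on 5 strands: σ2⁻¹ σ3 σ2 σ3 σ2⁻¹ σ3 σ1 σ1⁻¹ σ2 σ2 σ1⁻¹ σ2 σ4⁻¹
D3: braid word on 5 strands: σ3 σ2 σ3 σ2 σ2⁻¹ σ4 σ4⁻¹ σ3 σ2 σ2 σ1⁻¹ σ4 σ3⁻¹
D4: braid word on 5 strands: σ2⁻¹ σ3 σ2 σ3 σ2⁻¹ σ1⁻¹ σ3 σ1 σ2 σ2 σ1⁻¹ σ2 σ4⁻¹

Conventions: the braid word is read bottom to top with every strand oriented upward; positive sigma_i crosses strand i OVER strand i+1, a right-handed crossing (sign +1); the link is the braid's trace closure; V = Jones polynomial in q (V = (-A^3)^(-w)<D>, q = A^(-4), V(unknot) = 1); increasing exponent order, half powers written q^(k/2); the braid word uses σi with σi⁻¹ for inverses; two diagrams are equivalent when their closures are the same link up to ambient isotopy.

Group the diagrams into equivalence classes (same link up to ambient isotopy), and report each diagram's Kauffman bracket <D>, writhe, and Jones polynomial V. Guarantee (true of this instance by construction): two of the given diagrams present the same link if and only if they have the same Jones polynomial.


classes: {D1} | {D2, D3, D4}
V(D1) = -q^(-1/2) - q^(1/2)  [11 crossings, <D> = A^-11 + A^-7, w = -3]
D2 (bracket -A^-17 + A^-13 - A^-9 + 2A^-5 + A^3; 13 crossings at w = +3): V = -q^(3/2) - 2q^(7/2) + q^(9/2) - q^(11/2) + q^(13/2)
D3 (bracket -A^-11 + A^-7 - A^-3 + 2A + A^9; 13 crossings at w = +5): V = -q^(3/2) - 2q^(7/2) + q^(9/2) - q^(11/2) + q^(13/2)
D4 (bracket -A^-17 + A^-13 - A^-9 + 2A^-5 + A^3; 13 crossings at w = +3): V = -q^(3/2) - 2q^(7/2) + q^(9/2) - q^(11/2) + q^(13/2)
insight: 2 classes among 4 diagrams; unequal V(q) rules out equality


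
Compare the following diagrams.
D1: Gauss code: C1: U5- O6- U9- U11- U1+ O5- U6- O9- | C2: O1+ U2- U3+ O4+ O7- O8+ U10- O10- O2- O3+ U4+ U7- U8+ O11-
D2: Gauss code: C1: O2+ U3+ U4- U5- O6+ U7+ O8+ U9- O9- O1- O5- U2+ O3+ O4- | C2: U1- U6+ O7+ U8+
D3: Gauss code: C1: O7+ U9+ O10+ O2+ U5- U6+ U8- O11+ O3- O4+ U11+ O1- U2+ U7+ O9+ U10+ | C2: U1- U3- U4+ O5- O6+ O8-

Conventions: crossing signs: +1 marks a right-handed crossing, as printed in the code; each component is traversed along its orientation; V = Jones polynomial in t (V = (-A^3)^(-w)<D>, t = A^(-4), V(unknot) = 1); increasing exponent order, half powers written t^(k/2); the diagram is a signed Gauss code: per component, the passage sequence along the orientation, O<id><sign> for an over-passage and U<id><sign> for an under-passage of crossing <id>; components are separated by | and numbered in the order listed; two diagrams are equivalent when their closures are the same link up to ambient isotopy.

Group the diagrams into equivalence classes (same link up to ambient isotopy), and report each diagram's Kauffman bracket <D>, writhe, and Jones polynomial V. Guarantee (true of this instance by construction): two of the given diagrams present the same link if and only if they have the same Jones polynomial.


classes: {D1} | {D2} | {D3}
V(D1) = t^(-9/2) - t^(-5/2) - t^(-3/2) - t^(-1/2)  [11 crossings, <D> = A^-7 + A^-3 + A - A^9, w = -3]
V(D2) = -t^(1/2) - t^(5/2)  [9 crossings, <D> = A^-7 + A, w = +1]
D3 (bracket -A^-5 + A^-1 - A^3 + 2A^7 + A^15; 11 crossings at w = +3): V = -t^(-3/2) - 2t^(1/2) + t^(3/2) - t^(5/2) + t^(7/2)
note: 3 classes among 3 diagrams; unequal V(t) rules out equality


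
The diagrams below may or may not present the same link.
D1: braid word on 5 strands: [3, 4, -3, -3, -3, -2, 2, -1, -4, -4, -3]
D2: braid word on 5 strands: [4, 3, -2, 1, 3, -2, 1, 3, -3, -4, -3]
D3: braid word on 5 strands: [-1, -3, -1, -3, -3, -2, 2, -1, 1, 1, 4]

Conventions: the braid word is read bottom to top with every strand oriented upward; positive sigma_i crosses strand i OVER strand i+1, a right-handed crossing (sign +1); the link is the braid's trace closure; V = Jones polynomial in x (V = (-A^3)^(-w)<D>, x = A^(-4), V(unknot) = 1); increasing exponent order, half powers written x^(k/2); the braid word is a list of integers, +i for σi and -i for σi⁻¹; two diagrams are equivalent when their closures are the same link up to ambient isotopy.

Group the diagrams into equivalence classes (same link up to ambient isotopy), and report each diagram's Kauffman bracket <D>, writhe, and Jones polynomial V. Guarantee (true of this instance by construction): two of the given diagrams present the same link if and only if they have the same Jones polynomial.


classes: {D1, D3} | {D2}
V(D1) = x^(-9/2) - x^(-5/2) - x^(-3/2) - x^(-1/2)  [11 crossings, <D> = A^-13 + A^-9 + A^-5 - A^3, w = -5]
D2 (bracket A^-15 - A^-11 + 3A^-7 - 2A^-3 + 2A - 2A^5 + A^9; 11 crossings at w = +1): V = -x^(-3/2) + 2x^(-1/2) - 2x^(1/2) + 2x^(3/2) - 3x^(5/2) + x^(7/2) - x^(9/2)
V(D3) = x^(-9/2) - x^(-5/2) - x^(-3/2) - x^(-1/2)  [11 crossings, <D> = A^-7 + A^-3 + A - A^9, w = -3]
note: 2 classes among 3 diagrams; unequal V(x) rules out equality


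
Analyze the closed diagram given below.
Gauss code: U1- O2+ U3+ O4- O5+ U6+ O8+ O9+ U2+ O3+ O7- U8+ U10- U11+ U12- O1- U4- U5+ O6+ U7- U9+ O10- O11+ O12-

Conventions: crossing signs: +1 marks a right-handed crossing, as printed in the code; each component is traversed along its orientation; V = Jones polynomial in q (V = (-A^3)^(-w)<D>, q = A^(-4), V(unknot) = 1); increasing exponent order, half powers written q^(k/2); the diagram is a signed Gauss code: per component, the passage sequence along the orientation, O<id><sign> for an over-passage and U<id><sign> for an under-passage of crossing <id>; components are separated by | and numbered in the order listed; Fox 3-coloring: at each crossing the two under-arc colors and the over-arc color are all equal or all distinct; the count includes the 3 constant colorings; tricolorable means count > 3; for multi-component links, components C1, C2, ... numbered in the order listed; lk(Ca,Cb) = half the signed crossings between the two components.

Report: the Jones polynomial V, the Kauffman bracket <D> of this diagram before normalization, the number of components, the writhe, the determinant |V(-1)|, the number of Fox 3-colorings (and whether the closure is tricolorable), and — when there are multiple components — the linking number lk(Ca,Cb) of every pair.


V(q) = -q^-1 + 2 - q + 2q^2 - q^3 + q^4 - q^5
bracket: -A^-14 + A^-10 - A^-6 + 2A^-2 - A^2 + 2A^6 - A^10, w = +2
1 component, writhe +2, over 12 crossings
det 9, colorings 9 of 3^12 — tricolorable
observation: the span of V is 6, forcing >= 6 crossings in any diagram


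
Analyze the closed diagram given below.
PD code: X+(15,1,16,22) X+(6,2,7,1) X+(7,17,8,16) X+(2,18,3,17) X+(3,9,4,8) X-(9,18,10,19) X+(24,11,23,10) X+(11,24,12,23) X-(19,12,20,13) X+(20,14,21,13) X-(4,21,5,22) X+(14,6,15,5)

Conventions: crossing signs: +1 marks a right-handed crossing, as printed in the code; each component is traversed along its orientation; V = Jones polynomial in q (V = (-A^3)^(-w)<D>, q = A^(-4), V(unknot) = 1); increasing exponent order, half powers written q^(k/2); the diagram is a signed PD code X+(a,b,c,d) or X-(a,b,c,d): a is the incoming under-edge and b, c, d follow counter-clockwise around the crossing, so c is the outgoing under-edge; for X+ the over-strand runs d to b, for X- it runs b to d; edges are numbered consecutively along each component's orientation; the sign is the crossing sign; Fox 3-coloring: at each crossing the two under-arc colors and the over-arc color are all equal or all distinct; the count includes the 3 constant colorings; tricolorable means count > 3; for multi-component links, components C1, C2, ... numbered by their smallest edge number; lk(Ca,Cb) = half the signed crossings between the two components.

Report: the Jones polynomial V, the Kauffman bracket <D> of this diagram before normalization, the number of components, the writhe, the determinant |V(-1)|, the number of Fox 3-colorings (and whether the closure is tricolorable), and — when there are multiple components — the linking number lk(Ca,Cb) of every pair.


Jones polynomial: V(q) = -q^(3/2) - 2q^(7/2) + q^(9/2) - q^(11/2) + q^(13/2)
<D> = A^-8 - A^-4 + 1 - 2A^4 - A^12; writhe +6
components 2, writhe +6 (12 crossings)
linking number lk(C1,C2) = +1
3-colorings: 9 of 3^12, det 6 — tricolorable
note: span 5 respects span(V) <= c + mu - 1 = 13 for this 2-component diagram


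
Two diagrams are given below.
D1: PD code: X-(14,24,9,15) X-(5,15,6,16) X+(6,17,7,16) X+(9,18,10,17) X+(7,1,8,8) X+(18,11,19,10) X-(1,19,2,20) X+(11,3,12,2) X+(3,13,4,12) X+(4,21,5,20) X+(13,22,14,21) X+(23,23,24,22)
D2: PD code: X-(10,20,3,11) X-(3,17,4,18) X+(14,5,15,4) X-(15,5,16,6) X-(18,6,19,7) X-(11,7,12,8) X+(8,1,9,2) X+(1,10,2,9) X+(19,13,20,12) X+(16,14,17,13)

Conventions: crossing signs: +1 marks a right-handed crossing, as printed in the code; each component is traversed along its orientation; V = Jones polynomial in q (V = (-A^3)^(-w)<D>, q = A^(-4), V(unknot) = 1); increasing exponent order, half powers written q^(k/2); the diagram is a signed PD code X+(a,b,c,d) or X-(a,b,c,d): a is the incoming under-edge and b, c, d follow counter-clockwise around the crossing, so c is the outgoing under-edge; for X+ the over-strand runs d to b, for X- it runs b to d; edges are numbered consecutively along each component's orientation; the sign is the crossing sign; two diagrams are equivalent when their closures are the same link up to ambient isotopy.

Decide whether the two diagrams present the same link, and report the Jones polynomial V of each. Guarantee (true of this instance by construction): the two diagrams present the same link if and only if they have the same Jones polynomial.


equivalent: no
V(D1) = q + 2q^3 + q^5  (w +6, c 12, <D> = A^-2 + 2A^6 + A^14)
D2 (bracket A^-8 - A^-4 + 2 - A^4 + 2A^8 + A^16; 10 crossings at w = 0): V = q^-4 + 2q^-2 - q^-1 + 2 - q + q^2
why: comparing 2 Jones polynomials yields 2 groups


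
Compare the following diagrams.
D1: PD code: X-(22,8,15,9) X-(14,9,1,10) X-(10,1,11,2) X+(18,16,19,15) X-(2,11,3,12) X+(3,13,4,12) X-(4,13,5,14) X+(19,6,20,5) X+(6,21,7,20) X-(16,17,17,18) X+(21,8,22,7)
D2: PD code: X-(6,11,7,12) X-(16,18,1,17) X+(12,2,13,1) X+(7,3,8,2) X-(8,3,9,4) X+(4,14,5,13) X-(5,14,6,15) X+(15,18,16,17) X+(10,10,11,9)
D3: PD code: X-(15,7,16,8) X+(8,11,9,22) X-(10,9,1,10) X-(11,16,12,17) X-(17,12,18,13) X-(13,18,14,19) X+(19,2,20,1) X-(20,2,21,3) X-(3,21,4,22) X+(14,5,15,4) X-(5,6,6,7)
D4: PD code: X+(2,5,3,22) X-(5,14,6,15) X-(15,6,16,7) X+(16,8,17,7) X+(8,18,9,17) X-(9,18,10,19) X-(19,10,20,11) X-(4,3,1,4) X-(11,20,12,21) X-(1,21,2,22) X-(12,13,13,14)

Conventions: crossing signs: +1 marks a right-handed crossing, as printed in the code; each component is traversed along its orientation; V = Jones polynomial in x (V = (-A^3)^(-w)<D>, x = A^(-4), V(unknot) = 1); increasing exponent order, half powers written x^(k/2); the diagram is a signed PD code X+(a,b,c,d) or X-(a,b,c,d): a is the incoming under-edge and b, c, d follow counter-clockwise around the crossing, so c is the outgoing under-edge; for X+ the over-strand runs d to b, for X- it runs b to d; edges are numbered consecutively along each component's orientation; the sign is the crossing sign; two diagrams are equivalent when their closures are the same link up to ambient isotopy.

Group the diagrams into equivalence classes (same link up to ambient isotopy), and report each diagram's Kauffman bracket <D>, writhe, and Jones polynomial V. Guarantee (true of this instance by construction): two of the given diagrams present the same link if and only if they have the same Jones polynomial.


classes: {D1} | {D2} | {D3, D4}
V(D1) = x^(-7/2) - x^(-5/2) + x^(-3/2) - 2x^(-1/2) - x^(3/2)  [11 crossings, <D> = A^-9 + 2A^-1 - A^3 + A^7 - A^11, w = -1]
D2 (bracket A + A^5; 9 crossings at w = +1): V = -x^(-1/2) - x^(1/2)
V(D3) = x^(-9/2) - x^(-5/2) - x^(-3/2) - x^(-1/2)  (w -5, c 11, <D> = A^-13 + A^-9 + A^-5 - A^3)
V(D4) = x^(-9/2) - x^(-5/2) - x^(-3/2) - x^(-1/2)  [11 crossings, <D> = A^-13 + A^-9 + A^-5 - A^3, w = -5]
note: V(x) takes 3 values over 4 diagrams, fixing the grouping


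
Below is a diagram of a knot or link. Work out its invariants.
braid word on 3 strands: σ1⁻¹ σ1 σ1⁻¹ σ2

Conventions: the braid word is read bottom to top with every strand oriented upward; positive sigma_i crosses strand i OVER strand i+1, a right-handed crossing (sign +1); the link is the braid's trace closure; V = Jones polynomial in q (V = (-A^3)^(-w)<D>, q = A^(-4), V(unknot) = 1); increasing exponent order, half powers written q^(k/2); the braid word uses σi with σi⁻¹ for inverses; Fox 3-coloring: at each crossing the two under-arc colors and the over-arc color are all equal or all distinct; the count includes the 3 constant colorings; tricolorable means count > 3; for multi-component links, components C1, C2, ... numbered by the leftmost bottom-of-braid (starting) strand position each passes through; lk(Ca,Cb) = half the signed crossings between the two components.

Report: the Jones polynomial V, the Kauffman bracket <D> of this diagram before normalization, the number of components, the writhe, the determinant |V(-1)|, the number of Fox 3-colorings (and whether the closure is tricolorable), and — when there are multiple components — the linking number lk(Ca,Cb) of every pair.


V = 1
<D> = 1 (w = 0)
1 component over 4 crossings, w = 0
3 Fox colorings among 3^4, |V(-1)| = 1: not tricolorable
why: inverse pairs cancel, leaving σ1⁻¹ σ2


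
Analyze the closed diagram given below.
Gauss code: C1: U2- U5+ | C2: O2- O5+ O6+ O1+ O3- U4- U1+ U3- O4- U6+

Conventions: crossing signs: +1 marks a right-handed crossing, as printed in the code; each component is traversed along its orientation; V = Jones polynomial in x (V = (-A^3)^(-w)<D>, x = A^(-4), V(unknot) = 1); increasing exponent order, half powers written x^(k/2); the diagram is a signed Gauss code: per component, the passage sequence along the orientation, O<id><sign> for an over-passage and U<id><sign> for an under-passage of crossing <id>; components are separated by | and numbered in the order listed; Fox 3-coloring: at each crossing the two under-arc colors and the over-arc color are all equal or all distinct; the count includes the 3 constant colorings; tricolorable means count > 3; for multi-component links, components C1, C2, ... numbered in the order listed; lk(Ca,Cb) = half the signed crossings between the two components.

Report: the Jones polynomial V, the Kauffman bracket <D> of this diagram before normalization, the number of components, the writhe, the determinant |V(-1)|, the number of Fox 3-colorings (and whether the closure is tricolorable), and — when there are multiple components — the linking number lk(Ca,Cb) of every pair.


V(x) = -x^(-1/2) - x^(1/2)
bracket: -A^-2 - A^2, w = 0
2 components, writhe 0, over 6 crossings
lk(C1,C2) = 0
det 0, colorings 9 of 3^6 — tricolorable
observation: summing lk over 1 pair gives 0


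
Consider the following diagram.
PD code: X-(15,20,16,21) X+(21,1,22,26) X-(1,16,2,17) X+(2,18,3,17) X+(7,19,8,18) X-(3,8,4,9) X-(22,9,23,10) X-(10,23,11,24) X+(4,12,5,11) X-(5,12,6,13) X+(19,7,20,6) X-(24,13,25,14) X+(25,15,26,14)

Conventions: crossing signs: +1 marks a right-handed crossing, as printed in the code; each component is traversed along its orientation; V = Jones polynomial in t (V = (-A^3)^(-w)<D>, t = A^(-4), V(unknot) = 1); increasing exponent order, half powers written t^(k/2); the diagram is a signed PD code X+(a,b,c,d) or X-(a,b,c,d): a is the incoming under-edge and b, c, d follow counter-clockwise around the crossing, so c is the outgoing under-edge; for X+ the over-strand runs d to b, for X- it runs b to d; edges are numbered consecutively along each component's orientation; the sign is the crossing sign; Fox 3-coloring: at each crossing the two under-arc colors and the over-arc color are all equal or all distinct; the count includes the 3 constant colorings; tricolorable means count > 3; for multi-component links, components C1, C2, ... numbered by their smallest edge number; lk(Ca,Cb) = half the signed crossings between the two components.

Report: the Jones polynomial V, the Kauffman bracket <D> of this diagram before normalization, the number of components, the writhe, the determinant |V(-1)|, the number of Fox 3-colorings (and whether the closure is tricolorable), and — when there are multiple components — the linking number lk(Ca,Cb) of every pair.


Jones polynomial: V(t) = t^-4 - t^-3 + t^-2 - 2t^-1 + 2 - t + t^2
<D> = -A^-11 + A^-7 - 2A^-3 + 2A - A^5 + A^9 - A^13; writhe -1
components 1, writhe -1 (13 crossings)
3-colorings: 9 of 3^13, det 9 — tricolorable
note: |V(-1)| = 9: so tricolorable, since 3 divides 9


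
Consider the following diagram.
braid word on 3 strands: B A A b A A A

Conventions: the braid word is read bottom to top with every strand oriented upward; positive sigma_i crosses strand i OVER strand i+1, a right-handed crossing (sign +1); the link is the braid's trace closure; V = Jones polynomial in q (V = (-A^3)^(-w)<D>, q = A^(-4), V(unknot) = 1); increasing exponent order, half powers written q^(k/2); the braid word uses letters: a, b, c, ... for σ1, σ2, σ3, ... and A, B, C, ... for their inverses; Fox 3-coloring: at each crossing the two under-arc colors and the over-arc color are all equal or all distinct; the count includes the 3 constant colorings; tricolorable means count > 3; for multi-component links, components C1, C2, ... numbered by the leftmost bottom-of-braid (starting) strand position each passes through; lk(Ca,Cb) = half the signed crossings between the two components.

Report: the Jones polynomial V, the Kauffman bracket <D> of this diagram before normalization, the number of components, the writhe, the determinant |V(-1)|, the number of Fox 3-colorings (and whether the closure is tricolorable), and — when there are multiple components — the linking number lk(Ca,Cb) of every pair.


V = q^(-13/2) - q^(-11/2) + q^(-9/2) - 2q^(-7/2) - q^(-3/2)
<D> = A^-9 + 2A^-1 - A^3 + A^7 - A^11 (w = -5)
2 components over 7 crossings, w = -5
lk(C1,C2): -1
9 Fox colorings among 3^7, |V(-1)| = 6: tricolorable
why: |V(-1)| = 6: so tricolorable, since 3 divides 6


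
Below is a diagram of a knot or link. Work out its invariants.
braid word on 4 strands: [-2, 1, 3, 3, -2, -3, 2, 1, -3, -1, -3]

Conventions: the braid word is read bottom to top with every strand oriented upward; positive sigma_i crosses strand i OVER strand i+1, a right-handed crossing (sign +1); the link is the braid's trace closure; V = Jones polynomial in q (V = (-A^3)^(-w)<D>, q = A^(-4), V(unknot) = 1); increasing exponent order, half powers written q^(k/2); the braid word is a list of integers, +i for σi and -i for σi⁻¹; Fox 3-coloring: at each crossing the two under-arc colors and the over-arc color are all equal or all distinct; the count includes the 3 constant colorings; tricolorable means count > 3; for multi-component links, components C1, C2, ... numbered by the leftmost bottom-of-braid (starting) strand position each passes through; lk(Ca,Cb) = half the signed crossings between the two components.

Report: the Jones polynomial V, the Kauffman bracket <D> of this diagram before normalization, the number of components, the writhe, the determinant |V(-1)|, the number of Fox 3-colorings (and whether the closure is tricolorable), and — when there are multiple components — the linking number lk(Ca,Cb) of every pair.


V(q) = -q^-5 + q^-4 - q^-3 + 2q^-2 - q^-1 + 2 - q
bracket: A^-7 - 2A^-3 + A - 2A^5 + A^9 - A^13 + A^17, w = -1
1 component, writhe -1, over 11 crossings
det 9, colorings 9 of 3^11 — tricolorable
observation: the span of V is 6, forcing >= 6 crossings in any diagram


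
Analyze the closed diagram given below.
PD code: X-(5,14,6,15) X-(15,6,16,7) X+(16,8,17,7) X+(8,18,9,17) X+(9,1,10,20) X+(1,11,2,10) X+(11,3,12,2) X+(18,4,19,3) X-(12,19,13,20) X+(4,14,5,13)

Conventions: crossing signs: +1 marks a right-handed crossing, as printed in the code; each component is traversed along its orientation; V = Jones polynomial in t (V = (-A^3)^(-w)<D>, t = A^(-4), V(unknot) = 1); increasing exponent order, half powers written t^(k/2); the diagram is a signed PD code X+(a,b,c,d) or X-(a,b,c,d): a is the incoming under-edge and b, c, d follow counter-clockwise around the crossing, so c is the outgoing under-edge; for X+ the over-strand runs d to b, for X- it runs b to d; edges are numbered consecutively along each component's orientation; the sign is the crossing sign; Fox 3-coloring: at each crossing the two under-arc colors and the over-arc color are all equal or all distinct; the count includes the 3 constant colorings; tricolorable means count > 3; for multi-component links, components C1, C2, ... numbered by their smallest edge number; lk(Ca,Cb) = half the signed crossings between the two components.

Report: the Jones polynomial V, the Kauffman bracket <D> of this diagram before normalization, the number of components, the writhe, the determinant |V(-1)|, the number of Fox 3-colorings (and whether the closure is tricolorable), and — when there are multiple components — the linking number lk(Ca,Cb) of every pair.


V = t - t^2 + 2t^3 - t^4 + t^5 - t^6
<D> = -A^-12 + A^-8 - A^-4 + 2 - A^4 + A^8 (w = +4)
1 component over 10 crossings, w = +4
3 Fox colorings among 3^10, |V(-1)| = 7: not tricolorable
why: V spans 5 powers of t: at least 5 crossings in any diagram


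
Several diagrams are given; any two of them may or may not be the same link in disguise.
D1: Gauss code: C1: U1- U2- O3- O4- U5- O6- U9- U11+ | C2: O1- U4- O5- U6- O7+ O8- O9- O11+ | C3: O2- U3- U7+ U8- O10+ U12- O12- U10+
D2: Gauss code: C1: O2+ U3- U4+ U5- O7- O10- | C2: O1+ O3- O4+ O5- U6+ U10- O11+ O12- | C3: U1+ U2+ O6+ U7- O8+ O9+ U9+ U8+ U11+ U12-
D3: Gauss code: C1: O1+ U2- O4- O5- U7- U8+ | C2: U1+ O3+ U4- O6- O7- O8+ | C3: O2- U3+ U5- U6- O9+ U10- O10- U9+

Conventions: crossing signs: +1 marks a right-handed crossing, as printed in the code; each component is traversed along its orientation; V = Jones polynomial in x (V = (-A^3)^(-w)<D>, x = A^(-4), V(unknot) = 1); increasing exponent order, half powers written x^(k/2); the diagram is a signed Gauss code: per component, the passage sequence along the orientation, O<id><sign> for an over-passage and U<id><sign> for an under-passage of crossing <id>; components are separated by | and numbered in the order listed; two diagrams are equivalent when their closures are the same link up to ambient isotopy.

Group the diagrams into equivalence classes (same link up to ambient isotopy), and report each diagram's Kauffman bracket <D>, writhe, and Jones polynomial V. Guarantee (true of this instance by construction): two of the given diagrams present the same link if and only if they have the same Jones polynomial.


grouping into links: {D1} | {D2} | {D3}
V(D1) = x^-8 - x^-7 + 2x^-6 - x^-5 + 2x^-4 + x^-2  (w -6, c 12, <D> = A^-10 + 2A^-2 - A^2 + 2A^6 - A^10 + A^14)
V(D2) = x^-2 + 2 + x^2  [12 crossings, <D> = A^-2 + 2A^6 + A^14, w = +2]
V(D3) = x^-3 + x^-2 + x^-1 + 1  (w -2, c 10, <D> = A^-6 + A^-2 + A^2 + A^6)
key observation: V(x) takes 3 values over 3 diagrams, fixing the grouping


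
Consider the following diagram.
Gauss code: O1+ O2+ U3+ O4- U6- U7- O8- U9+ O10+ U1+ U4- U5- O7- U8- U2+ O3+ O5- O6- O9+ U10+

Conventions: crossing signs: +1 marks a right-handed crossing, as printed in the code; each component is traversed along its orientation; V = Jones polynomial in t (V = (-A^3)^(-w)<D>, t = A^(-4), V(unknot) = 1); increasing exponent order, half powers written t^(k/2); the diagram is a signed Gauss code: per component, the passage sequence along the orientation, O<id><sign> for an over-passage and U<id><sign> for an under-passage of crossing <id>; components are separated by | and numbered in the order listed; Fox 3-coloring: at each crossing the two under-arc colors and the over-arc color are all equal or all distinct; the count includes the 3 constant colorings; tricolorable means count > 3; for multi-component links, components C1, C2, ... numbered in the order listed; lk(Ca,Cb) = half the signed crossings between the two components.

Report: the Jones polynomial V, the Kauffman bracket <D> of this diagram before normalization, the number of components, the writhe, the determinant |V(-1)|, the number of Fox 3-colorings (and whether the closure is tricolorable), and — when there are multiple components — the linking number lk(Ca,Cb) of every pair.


Jones polynomial: V(t) = -t^-3 + 2t^-2 - 2t^-1 + 3 - 2t + 2t^2 - t^3
<D> = -A^-12 + 2A^-8 - 2A^-4 + 3 - 2A^4 + 2A^8 - A^12; writhe 0
components 1, writhe 0 (10 crossings)
3-colorings: 3 of 3^10, det 13 — not tricolorable
note: V is palindromic (span 6, det 13): t -> 1/t fixes it; necessary, not sufficient, for amphichirality


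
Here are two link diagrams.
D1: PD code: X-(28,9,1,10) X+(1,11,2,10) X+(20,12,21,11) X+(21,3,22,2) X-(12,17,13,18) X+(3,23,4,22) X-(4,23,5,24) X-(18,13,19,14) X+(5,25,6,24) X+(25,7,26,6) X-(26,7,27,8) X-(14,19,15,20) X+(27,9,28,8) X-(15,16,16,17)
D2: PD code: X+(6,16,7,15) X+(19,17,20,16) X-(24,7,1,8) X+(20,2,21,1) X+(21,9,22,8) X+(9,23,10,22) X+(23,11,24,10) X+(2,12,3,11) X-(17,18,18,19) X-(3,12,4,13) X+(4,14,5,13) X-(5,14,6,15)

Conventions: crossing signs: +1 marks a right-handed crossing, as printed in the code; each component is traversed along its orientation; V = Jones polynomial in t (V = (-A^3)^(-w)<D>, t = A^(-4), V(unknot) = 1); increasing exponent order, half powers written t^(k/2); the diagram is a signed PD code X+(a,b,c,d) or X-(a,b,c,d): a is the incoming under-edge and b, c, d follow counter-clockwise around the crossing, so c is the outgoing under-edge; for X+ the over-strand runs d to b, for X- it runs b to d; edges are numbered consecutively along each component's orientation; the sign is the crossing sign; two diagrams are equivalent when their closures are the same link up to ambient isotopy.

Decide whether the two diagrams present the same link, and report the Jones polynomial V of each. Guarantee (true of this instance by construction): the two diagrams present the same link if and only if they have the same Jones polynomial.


same link: no
V(D1) = -t^-3 + t^-2 - t^-1 + 3 - t + t^2 - t^3  [14 crossings, <D> = -A^-12 + A^-8 - A^-4 + 3 - A^4 + A^8 - A^12, w = 0]
V(D2) = t - t^2 + 2t^3 - t^4 + t^5 - t^6  [12 crossings, <D> = -A^-12 + A^-8 - A^-4 + 2 - A^4 + A^8, w = +4]
insight: 2 classes among 2 diagrams; unequal V(t) rules out equality


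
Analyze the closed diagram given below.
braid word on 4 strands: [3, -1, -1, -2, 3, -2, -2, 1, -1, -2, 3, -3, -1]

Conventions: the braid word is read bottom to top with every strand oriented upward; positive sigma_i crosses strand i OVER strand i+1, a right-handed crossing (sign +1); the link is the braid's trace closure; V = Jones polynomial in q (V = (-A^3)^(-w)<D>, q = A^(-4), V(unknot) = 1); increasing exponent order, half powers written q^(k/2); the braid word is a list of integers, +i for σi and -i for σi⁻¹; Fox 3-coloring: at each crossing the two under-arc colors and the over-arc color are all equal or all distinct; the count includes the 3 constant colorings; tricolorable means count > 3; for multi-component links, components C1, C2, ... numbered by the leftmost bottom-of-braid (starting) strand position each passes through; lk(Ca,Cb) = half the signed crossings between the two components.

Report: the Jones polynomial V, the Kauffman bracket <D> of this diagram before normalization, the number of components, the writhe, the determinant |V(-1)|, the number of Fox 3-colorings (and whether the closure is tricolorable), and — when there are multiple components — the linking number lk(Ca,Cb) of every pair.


V = -q^-9 + 3q^-8 - 4q^-7 + 5q^-6 - 6q^-5 + 5q^-4 - 4q^-3 + 3q^-2 - q^-1 + 1
<D> = -A^-15 + A^-11 - 3A^-7 + 4A^-3 - 5A + 6A^5 - 5A^9 + 4A^13 - 3A^17 + A^21 (w = -5)
1 component over 13 crossings, w = -5
9 Fox colorings among 3^13, |V(-1)| = 33: tricolorable
why: inverse pairs cancel, leaving σ3 σ1⁻¹ σ1⁻¹ σ2⁻¹ σ3 σ2⁻¹ σ2⁻¹ σ2⁻¹ σ1⁻¹


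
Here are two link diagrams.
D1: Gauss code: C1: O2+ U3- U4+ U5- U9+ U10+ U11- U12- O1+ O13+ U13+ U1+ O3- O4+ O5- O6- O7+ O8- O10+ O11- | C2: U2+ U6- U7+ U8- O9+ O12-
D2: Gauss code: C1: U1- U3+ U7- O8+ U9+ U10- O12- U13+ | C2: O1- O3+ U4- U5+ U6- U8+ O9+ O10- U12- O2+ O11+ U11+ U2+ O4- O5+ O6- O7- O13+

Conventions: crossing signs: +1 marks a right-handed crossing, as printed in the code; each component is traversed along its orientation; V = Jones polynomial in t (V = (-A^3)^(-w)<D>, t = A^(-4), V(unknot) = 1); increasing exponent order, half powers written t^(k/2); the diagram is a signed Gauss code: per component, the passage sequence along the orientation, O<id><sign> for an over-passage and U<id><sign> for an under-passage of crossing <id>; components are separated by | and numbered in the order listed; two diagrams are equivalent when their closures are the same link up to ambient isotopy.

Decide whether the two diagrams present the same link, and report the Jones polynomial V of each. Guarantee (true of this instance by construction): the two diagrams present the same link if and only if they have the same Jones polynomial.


same link: yes
V(D1) = -t^(-1/2) - t^(1/2)  [13 crossings, <D> = A + A^5, w = +1]
V(D2) = -t^(-1/2) - t^(1/2)  (w +1, c 13, <D> = A + A^5)
note: one V(t) for all 2 diagrams — one class (guaranteed)
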